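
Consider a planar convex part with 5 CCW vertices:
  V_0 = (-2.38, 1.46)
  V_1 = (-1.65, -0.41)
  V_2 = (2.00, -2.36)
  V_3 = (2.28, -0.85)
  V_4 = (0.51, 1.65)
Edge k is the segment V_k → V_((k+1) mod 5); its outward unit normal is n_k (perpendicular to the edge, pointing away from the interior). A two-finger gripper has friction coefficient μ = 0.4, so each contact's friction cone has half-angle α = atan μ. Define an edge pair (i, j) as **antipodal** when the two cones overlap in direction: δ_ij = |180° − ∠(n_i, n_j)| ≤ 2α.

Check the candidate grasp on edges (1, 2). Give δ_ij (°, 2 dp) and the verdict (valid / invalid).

δ = 72.39°, invalid

α = atan 0.4 = 21.80°;  2α = 43.60°
edge 1: e_1 = (+3.65, -1.95);  n_1 = (-0.4712, -0.8820)
edge 2: e_2 = (+0.28, +1.51);  n_2 = (+0.9832, -0.1823)
∠(n_1, n_2) = 107.61°
δ = |180° − 107.61°| = 72.39°
72.39° > 2α = 43.60°  →  invalid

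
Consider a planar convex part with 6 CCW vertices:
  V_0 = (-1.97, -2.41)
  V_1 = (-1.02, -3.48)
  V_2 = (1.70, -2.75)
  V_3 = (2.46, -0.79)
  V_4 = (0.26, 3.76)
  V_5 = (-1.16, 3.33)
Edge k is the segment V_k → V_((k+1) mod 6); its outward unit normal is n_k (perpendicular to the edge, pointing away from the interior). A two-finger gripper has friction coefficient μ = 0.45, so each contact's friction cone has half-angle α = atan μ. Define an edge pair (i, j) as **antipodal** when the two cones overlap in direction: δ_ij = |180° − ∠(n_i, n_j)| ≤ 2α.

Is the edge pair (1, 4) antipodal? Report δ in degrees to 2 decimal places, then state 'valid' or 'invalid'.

δ = 1.82°, valid

α = atan 0.45 = 24.23°;  2α = 48.46°
edge 1: e_1 = (+2.72, +0.73);  n_1 = (+0.2592, -0.9658)
edge 4: e_4 = (-1.42, -0.43);  n_4 = (-0.2898, +0.9571)
∠(n_1, n_4) = 178.18°
δ = |180° − 178.18°| = 1.82°
1.82° ≤ 2α = 48.46°  →  valid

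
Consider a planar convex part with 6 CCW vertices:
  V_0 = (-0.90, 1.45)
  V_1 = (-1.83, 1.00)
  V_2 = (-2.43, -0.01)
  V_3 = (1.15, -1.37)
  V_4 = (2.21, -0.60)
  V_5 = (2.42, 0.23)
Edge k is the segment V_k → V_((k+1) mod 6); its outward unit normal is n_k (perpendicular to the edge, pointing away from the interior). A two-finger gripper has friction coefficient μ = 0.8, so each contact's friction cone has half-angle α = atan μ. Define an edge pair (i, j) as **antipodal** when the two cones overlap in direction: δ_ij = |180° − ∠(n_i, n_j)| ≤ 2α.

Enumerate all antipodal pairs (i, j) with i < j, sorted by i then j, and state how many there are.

α = atan 0.8 = 38.66°;  2α = 77.32°
n_0 = (-0.4356, +0.9002)
n_1 = (-0.8597, +0.5107)
n_2 = (-0.3551, -0.9348)
n_3 = (+0.5877, -0.8091)
n_4 = (+0.9695, -0.2453)
n_5 = (+0.3449, +0.9386)
  (0,1): δ = 146.53°  ·
  (0,2): δ = 46.62°  ✓
  (0,3): δ = 10.17°  ✓
  (0,4): δ = 49.98°  ✓
  (0,5): δ = 134.00°  ·
  (1,2): δ = 80.09°  ·
  (1,3): δ = 23.29°  ✓
  (1,4): δ = 16.51°  ✓
  (1,5): δ = 100.54°  ·
  (2,3): δ = 123.20°  ·
  (2,4): δ = 83.40°  ·
  (2,5): δ = 0.62°  ✓
  (3,4): δ = 140.19°  ·
  (3,5): δ = 56.17°  ✓
  (4,5): δ = 95.98°  ·
antipodal pairs: 7

count = 7; pairs: (0,2), (0,3), (0,4), (1,3), (1,4), (2,5), (3,5)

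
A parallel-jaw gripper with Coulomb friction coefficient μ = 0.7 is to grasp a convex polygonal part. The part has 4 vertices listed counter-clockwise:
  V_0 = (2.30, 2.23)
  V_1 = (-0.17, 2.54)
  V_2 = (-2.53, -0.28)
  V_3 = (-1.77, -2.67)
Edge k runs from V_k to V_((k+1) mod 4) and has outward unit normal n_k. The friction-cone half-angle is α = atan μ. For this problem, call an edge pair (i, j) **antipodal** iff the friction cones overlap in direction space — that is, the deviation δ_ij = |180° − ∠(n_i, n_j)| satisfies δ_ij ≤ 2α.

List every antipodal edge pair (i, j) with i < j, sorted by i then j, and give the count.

α = atan 0.7 = 34.99°;  2α = 69.98°
n_0 = (+0.1245, +0.9922)
n_1 = (-0.7669, +0.6418)
n_2 = (-0.9530, -0.3030)
n_3 = (+0.7692, -0.6389)
  (0,1): δ = 122.77°  ·
  (0,2): δ = 65.21°  ✓
  (0,3): δ = 57.44°  ✓
  (1,2): δ = 122.43°  ·
  (1,3): δ = 0.21°  ✓
  (2,3): δ = 57.35°  ✓
antipodal pairs: 4

count = 4; pairs: (0,2), (0,3), (1,3), (2,3)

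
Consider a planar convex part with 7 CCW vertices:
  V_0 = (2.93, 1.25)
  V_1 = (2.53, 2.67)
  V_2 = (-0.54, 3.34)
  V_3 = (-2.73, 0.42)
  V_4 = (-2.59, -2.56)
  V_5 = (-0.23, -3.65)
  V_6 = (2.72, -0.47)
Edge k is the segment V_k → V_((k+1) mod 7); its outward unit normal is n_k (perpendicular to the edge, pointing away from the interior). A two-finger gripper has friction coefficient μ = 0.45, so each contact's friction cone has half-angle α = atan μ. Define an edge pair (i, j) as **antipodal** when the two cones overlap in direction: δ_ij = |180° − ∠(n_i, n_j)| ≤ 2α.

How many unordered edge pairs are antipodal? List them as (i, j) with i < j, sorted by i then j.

α = atan 0.45 = 24.23°;  2α = 48.46°
n_0 = (+0.9625, +0.2711)
n_1 = (+0.2132, +0.9770)
n_2 = (-0.8000, +0.6000)
n_3 = (-0.9989, -0.0469)
n_4 = (-0.4193, -0.9078)
n_5 = (+0.7331, -0.6801)
n_6 = (+0.9926, -0.1212)
  (0,1): δ = 118.04°  ·
  (0,2): δ = 52.60°  ·
  (0,3): δ = 13.04°  ✓
  (0,4): δ = 49.48°  ·
  (0,5): δ = 121.42°  ·
  (0,6): δ = 157.31°  ·
  (1,2): δ = 114.56°  ·
  (1,3): δ = 75.00°  ·
  (1,4): δ = 12.48°  ✓
  (1,5): δ = 59.46°  ·
  (1,6): δ = 95.35°  ·
  (2,3): δ = 140.44°  ·
  (2,4): δ = 77.92°  ·
  (2,5): δ = 5.98°  ✓
  (2,6): δ = 29.91°  ✓
  (3,4): δ = 117.48°  ·
  (3,5): δ = 45.54°  ✓
  (3,6): δ = 9.65°  ✓
  (4,5): δ = 108.06°  ·
  (4,6): δ = 72.17°  ·
  (5,6): δ = 144.11°  ·
antipodal pairs: 6

count = 6; pairs: (0,3), (1,4), (2,5), (2,6), (3,5), (3,6)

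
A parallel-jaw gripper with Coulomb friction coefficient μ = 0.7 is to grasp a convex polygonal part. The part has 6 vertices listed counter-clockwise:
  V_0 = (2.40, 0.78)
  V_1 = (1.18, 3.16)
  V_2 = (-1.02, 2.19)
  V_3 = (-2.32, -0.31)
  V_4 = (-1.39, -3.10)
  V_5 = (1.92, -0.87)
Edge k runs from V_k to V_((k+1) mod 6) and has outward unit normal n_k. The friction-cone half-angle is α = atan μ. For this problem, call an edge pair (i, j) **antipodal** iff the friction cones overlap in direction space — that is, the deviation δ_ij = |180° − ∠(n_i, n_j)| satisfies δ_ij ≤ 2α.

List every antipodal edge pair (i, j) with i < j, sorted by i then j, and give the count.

count = 7; pairs: (0,2), (0,3), (1,4), (1,5), (2,4), (2,5), (3,5)

α = atan 0.7 = 34.99°;  2α = 69.98°
n_0 = (+0.8899, +0.4562)
n_1 = (-0.4034, +0.9150)
n_2 = (-0.8872, +0.4614)
n_3 = (-0.9487, -0.3162)
n_4 = (+0.5587, -0.8293)
n_5 = (+0.9602, -0.2793)
  (0,1): δ = 93.35°  ·
  (0,2): δ = 54.61°  ✓
  (0,3): δ = 8.70°  ✓
  (0,4): δ = 96.83°  ·
  (0,5): δ = 136.64°  ·
  (1,2): δ = 141.27°  ·
  (1,3): δ = 95.36°  ·
  (1,4): δ = 10.18°  ✓
  (1,5): δ = 49.99°  ✓
  (2,3): δ = 134.09°  ·
  (2,4): δ = 28.56°  ✓
  (2,5): δ = 11.25°  ✓
  (3,4): δ = 74.47°  ·
  (3,5): δ = 34.66°  ✓
  (4,5): δ = 140.19°  ·
antipodal pairs: 7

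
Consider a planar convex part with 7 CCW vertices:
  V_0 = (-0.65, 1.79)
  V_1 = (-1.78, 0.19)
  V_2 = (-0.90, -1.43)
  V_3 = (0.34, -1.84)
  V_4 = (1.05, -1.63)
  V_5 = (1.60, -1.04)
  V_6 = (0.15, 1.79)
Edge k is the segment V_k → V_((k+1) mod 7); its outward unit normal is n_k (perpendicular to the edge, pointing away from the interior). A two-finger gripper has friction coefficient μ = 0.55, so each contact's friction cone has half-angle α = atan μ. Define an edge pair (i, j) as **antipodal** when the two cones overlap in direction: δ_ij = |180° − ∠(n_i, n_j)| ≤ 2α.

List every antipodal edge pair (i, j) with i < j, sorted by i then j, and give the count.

α = atan 0.55 = 28.81°;  2α = 57.62°
n_0 = (-0.8168, +0.5769)
n_1 = (-0.8787, -0.4773)
n_2 = (-0.3139, -0.9494)
n_3 = (+0.2836, -0.9589)
n_4 = (+0.7315, -0.6819)
n_5 = (+0.8900, +0.4560)
n_6 = (+0.0000, +1.0000)
  (0,1): δ = 116.26°  ·
  (0,2): δ = 73.06°  ·
  (0,3): δ = 38.29°  ✓
  (0,4): δ = 7.76°  ✓
  (0,5): δ = 62.36°  ·
  (0,6): δ = 125.23°  ·
  (1,2): δ = 136.81°  ·
  (1,3): δ = 102.03°  ·
  (1,4): δ = 71.50°  ·
  (1,5): δ = 1.38°  ✓
  (1,6): δ = 61.49°  ·
  (2,3): δ = 145.23°  ·
  (2,4): δ = 114.69°  ·
  (2,5): δ = 44.57°  ✓
  (2,6): δ = 18.30°  ✓
  (3,4): δ = 149.47°  ·
  (3,5): δ = 79.35°  ·
  (3,6): δ = 16.48°  ✓
  (4,5): δ = 109.88°  ·
  (4,6): δ = 47.01°  ✓
  (5,6): δ = 117.13°  ·
antipodal pairs: 7

count = 7; pairs: (0,3), (0,4), (1,5), (2,5), (2,6), (3,6), (4,6)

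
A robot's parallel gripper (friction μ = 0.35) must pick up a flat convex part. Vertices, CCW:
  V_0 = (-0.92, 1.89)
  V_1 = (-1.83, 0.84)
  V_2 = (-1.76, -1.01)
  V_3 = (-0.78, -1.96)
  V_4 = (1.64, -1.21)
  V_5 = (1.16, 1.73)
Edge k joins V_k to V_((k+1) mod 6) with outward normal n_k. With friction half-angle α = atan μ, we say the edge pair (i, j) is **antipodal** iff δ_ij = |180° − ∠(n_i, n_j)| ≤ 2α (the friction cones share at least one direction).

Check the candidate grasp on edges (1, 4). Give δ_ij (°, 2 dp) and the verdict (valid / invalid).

α = atan 0.35 = 19.29°;  2α = 38.58°
edge 1: e_1 = (+0.07, -1.85);  n_1 = (-0.9993, -0.0378)
edge 4: e_4 = (-0.48, +2.94);  n_4 = (+0.9869, +0.1611)
∠(n_1, n_4) = 172.89°
δ = |180° − 172.89°| = 7.11°
7.11° ≤ 2α = 38.58°  →  valid

δ = 7.11°, valid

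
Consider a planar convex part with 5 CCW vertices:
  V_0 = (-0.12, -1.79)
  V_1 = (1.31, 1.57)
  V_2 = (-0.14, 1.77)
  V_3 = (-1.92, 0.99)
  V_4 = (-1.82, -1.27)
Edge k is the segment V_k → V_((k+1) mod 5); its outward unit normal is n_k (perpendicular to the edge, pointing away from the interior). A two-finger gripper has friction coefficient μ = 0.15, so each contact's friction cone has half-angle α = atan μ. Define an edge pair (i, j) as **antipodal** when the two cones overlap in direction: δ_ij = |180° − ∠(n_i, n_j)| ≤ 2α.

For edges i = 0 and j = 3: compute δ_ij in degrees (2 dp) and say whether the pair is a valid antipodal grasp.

α = atan 0.15 = 8.53°;  2α = 17.06°
edge 0: e_0 = (+1.43, +3.36);  n_0 = (+0.9201, -0.3916)
edge 3: e_3 = (+0.10, -2.26);  n_3 = (-0.9990, -0.0442)
∠(n_0, n_3) = 154.41°
δ = |180° − 154.41°| = 25.59°
25.59° > 2α = 17.06°  →  invalid

δ = 25.59°, invalid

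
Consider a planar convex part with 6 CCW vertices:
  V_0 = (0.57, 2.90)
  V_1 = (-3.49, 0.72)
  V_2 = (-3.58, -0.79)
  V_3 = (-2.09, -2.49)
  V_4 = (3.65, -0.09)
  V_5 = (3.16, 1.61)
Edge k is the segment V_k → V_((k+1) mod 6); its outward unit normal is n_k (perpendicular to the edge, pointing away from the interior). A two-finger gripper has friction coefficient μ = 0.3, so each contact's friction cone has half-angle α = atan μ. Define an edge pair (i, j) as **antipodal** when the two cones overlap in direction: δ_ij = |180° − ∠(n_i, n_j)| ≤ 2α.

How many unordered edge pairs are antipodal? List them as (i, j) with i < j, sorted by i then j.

count = 4; pairs: (0,3), (1,4), (2,4), (2,5)

α = atan 0.3 = 16.70°;  2α = 33.40°
n_0 = (-0.4731, +0.8810)
n_1 = (-0.9982, +0.0595)
n_2 = (-0.7520, -0.6591)
n_3 = (+0.3858, -0.9226)
n_4 = (+0.9609, +0.2770)
n_5 = (+0.4458, +0.8951)
  (0,1): δ = 121.64°  ·
  (0,2): δ = 77.00°  ·
  (0,3): δ = 5.54°  ✓
  (0,4): δ = 77.85°  ·
  (0,5): δ = 125.29°  ·
  (1,2): δ = 135.36°  ·
  (1,3): δ = 63.90°  ·
  (1,4): δ = 19.49°  ✓
  (1,5): δ = 66.93°  ·
  (2,3): δ = 108.54°  ·
  (2,4): δ = 25.15°  ✓
  (2,5): δ = 22.29°  ✓
  (3,4): δ = 96.61°  ·
  (3,5): δ = 49.17°  ·
  (4,5): δ = 132.56°  ·
antipodal pairs: 4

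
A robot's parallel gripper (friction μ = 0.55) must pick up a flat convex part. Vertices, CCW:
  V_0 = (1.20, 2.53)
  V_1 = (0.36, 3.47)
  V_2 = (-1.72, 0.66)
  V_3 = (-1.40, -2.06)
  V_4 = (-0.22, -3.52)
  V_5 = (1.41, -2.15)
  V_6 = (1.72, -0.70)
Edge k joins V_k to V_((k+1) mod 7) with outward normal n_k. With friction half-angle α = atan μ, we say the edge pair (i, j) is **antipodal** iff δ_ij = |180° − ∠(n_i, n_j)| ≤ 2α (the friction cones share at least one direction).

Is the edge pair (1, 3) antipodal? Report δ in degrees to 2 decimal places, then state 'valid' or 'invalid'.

α = atan 0.55 = 28.81°;  2α = 57.62°
edge 1: e_1 = (-2.08, -2.81);  n_1 = (-0.8038, +0.5950)
edge 3: e_3 = (+1.18, -1.46);  n_3 = (-0.7777, -0.6286)
∠(n_1, n_3) = 75.46°
δ = |180° − 75.46°| = 104.54°
104.54° > 2α = 57.62°  →  invalid

δ = 104.54°, invalid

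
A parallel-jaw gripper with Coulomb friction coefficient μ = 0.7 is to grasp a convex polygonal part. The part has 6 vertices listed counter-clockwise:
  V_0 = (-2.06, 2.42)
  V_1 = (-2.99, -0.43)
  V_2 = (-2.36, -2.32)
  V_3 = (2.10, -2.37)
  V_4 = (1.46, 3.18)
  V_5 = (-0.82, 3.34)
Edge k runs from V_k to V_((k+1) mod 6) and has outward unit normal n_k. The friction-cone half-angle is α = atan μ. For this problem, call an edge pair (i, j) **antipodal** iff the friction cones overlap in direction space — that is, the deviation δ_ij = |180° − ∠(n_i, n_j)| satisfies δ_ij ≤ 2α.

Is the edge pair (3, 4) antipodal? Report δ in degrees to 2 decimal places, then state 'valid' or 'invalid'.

δ = 100.59°, invalid

α = atan 0.7 = 34.99°;  2α = 69.98°
edge 3: e_3 = (-0.64, +5.55);  n_3 = (+0.9934, +0.1146)
edge 4: e_4 = (-2.28, +0.16);  n_4 = (+0.0700, +0.9975)
∠(n_3, n_4) = 79.41°
δ = |180° − 79.41°| = 100.59°
100.59° > 2α = 69.98°  →  invalid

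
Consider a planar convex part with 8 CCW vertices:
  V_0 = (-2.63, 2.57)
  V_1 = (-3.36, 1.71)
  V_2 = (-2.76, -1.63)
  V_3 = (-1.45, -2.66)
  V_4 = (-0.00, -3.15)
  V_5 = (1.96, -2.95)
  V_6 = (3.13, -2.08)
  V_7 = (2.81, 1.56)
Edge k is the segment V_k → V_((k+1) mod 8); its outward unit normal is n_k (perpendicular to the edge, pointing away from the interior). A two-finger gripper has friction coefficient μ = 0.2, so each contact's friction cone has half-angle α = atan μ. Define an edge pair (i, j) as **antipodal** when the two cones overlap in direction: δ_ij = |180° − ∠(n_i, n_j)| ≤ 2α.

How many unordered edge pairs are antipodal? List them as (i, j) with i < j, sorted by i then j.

α = atan 0.2 = 11.31°;  2α = 22.62°
n_0 = (-0.7624, +0.6471)
n_1 = (-0.9842, -0.1768)
n_2 = (-0.6181, -0.7861)
n_3 = (-0.3201, -0.9474)
n_4 = (+0.1015, -0.9948)
n_5 = (+0.5967, -0.8025)
n_6 = (+0.9962, +0.0876)
n_7 = (+0.1825, +0.9832)
  (0,1): δ = 129.49°  ·
  (0,2): δ = 87.85°  ·
  (0,3): δ = 68.35°  ·
  (0,4): δ = 43.85°  ·
  (0,5): δ = 13.04°  ✓
  (0,6): δ = 45.35°  ·
  (0,7): δ = 119.81°  ·
  (1,2): δ = 138.36°  ·
  (1,3): δ = 118.86°  ·
  (1,4): δ = 94.36°  ·
  (1,5): δ = 63.55°  ·
  (1,6): δ = 5.16°  ✓
  (1,7): δ = 69.30°  ·
  (2,3): δ = 160.50°  ·
  (2,4): δ = 136.00°  ·
  (2,5): δ = 105.19°  ·
  (2,6): δ = 46.80°  ·
  (2,7): δ = 27.66°  ·
  (3,4): δ = 155.50°  ·
  (3,5): δ = 124.69°  ·
  (3,6): δ = 66.30°  ·
  (3,7): δ = 8.15°  ✓
  (4,5): δ = 149.19°  ·
  (4,6): δ = 90.80°  ·
  (4,7): δ = 16.34°  ✓
  (5,6): δ = 121.61°  ·
  (5,7): δ = 47.15°  ·
  (6,7): δ = 105.54°  ·
antipodal pairs: 4

count = 4; pairs: (0,5), (1,6), (3,7), (4,7)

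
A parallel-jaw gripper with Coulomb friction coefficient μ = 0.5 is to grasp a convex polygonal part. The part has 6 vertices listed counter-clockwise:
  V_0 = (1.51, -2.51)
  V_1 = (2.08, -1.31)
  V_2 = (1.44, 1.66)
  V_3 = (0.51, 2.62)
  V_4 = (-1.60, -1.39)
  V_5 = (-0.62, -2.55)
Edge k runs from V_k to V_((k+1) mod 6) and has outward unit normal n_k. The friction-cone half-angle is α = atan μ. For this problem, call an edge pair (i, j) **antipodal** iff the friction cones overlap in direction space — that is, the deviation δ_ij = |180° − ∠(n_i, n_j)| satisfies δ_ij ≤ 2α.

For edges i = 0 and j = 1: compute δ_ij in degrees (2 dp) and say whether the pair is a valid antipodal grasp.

δ = 142.43°, invalid

α = atan 0.5 = 26.57°;  2α = 53.13°
edge 0: e_0 = (+0.57, +1.20);  n_0 = (+0.9033, -0.4291)
edge 1: e_1 = (-0.64, +2.97);  n_1 = (+0.9776, +0.2107)
∠(n_0, n_1) = 37.57°
δ = |180° − 37.57°| = 142.43°
142.43° > 2α = 53.13°  →  invalid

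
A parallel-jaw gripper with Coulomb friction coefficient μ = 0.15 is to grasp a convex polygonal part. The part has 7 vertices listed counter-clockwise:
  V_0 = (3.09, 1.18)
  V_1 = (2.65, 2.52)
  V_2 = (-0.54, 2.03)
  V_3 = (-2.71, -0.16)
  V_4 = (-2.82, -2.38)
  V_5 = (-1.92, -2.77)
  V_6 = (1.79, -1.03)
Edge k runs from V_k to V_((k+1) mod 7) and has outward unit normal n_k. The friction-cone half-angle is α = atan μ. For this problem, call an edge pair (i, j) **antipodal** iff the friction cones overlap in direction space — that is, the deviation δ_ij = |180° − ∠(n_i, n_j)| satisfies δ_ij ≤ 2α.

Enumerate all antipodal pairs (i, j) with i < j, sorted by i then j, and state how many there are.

count = 2; pairs: (1,5), (2,6)

α = atan 0.15 = 8.53°;  2α = 17.06°
n_0 = (+0.9501, +0.3120)
n_1 = (-0.1518, +0.9884)
n_2 = (-0.7103, +0.7039)
n_3 = (-0.9988, +0.0495)
n_4 = (-0.3976, -0.9176)
n_5 = (+0.4246, -0.9054)
n_6 = (+0.8619, -0.5070)
  (0,1): δ = 99.45°  ·
  (0,2): δ = 62.92°  ·
  (0,3): δ = 21.01°  ·
  (0,4): δ = 48.39°  ·
  (0,5): δ = 96.95°  ·
  (0,6): δ = 131.36°  ·
  (1,2): δ = 143.47°  ·
  (1,3): δ = 101.57°  ·
  (1,4): δ = 32.16°  ·
  (1,5): δ = 16.39°  ✓
  (1,6): δ = 50.80°  ·
  (2,3): δ = 138.10°  ·
  (2,4): δ = 68.69°  ·
  (2,5): δ = 20.14°  ·
  (2,6): δ = 14.27°  ✓
  (3,4): δ = 110.59°  ·
  (3,5): δ = 62.04°  ·
  (3,6): δ = 27.63°  ·
  (4,5): δ = 131.44°  ·
  (4,6): δ = 97.04°  ·
  (5,6): δ = 145.59°  ·
antipodal pairs: 2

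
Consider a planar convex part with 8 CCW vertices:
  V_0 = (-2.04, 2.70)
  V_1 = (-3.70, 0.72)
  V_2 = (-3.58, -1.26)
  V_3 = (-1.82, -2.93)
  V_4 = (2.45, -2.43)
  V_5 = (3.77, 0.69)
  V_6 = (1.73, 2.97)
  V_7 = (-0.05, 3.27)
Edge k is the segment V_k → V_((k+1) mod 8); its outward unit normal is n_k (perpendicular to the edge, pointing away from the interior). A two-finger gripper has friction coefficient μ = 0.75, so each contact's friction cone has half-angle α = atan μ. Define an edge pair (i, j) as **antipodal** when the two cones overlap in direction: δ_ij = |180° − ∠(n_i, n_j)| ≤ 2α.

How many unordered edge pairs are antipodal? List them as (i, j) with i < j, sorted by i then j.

count = 12; pairs: (0,3), (0,4), (1,4), (1,5), (2,4), (2,5), (2,6), (2,7), (3,5), (3,6), (3,7), (4,7)

α = atan 0.75 = 36.87°;  2α = 73.74°
n_0 = (-0.7663, +0.6425)
n_1 = (-0.9982, -0.0605)
n_2 = (-0.6883, -0.7254)
n_3 = (+0.1163, -0.9932)
n_4 = (+0.9210, -0.3896)
n_5 = (+0.7452, +0.6668)
n_6 = (+0.1662, +0.9861)
n_7 = (-0.2754, +0.9613)
  (0,1): δ = 136.56°  ·
  (0,2): δ = 93.52°  ·
  (0,3): δ = 43.35°  ✓
  (0,4): δ = 17.04°  ✓
  (0,5): δ = 81.80°  ·
  (0,6): δ = 120.41°  ·
  (0,7): δ = 145.96°  ·
  (1,2): δ = 136.97°  ·
  (1,3): δ = 86.79°  ·
  (1,4): δ = 26.40°  ✓
  (1,5): δ = 38.35°  ✓
  (1,6): δ = 76.97°  ·
  (1,7): δ = 102.52°  ·
  (2,3): δ = 129.82°  ·
  (2,4): δ = 69.44°  ✓
  (2,5): δ = 4.68°  ✓
  (2,6): δ = 33.93°  ✓
  (2,7): δ = 59.48°  ✓
  (3,4): δ = 119.61°  ·
  (3,5): δ = 54.86°  ✓
  (3,6): δ = 16.25°  ✓
  (3,7): δ = 9.30°  ✓
  (4,5): δ = 115.25°  ·
  (4,6): δ = 76.63°  ·
  (4,7): δ = 51.08°  ✓
  (5,6): δ = 141.39°  ·
  (5,7): δ = 115.84°  ·
  (6,7): δ = 154.45°  ·
antipodal pairs: 12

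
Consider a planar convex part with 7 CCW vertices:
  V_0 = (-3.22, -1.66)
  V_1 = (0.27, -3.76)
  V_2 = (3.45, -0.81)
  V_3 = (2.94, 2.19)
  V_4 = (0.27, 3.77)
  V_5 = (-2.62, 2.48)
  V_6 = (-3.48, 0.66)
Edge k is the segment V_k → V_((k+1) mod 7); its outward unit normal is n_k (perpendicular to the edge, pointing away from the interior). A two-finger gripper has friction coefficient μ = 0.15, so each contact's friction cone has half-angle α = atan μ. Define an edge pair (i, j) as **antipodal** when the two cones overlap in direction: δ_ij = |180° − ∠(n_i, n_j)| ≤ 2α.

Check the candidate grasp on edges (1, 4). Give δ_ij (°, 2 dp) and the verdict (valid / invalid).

α = atan 0.15 = 8.53°;  2α = 17.06°
edge 1: e_1 = (+3.18, +2.95);  n_1 = (+0.6801, -0.7331)
edge 4: e_4 = (-2.89, -1.29);  n_4 = (-0.4076, +0.9132)
∠(n_1, n_4) = 161.20°
δ = |180° − 161.20°| = 18.80°
18.80° > 2α = 17.06°  →  invalid

δ = 18.80°, invalid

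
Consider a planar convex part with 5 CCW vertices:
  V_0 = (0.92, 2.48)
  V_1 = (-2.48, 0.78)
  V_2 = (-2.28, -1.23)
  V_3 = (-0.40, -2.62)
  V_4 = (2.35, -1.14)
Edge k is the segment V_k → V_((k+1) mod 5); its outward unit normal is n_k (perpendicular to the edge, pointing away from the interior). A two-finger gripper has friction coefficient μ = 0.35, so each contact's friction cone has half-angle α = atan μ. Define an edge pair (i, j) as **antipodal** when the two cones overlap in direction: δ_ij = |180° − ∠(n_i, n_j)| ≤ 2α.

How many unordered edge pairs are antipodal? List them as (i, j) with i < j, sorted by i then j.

α = atan 0.35 = 19.29°;  2α = 38.58°
n_0 = (-0.4472, +0.8944)
n_1 = (-0.9951, -0.0990)
n_2 = (-0.5945, -0.8041)
n_3 = (+0.4739, -0.8806)
n_4 = (+0.9301, +0.3674)
  (0,1): δ = 110.88°  ·
  (0,2): δ = 63.04°  ·
  (0,3): δ = 1.72°  ✓
  (0,4): δ = 84.99°  ·
  (1,2): δ = 132.16°  ·
  (1,3): δ = 67.39°  ·
  (1,4): δ = 15.87°  ✓
  (2,3): δ = 115.23°  ·
  (2,4): δ = 31.97°  ✓
  (3,4): δ = 96.73°  ·
antipodal pairs: 3

count = 3; pairs: (0,3), (1,4), (2,4)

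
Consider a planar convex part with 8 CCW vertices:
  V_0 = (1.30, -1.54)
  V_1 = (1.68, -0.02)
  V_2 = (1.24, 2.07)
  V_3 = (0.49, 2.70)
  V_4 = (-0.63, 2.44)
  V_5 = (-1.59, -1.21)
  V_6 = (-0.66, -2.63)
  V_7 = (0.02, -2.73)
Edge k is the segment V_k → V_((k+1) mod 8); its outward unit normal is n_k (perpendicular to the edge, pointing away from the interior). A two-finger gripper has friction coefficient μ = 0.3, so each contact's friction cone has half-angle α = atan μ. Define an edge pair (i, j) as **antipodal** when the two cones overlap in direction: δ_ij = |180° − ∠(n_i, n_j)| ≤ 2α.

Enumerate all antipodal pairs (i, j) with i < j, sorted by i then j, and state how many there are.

count = 8; pairs: (0,4), (1,4), (1,5), (2,5), (2,6), (3,6), (3,7), (4,7)

α = atan 0.3 = 16.70°;  2α = 33.40°
n_0 = (+0.9701, -0.2425)
n_1 = (+0.9785, +0.2060)
n_2 = (+0.6432, +0.7657)
n_3 = (-0.2261, +0.9741)
n_4 = (-0.9671, +0.2544)
n_5 = (-0.8366, -0.5479)
n_6 = (-0.1455, -0.9894)
n_7 = (+0.6809, -0.7324)
  (0,1): δ = 154.08°  ·
  (0,2): δ = 115.99°  ·
  (0,3): δ = 62.89°  ·
  (0,4): δ = 0.70°  ✓
  (0,5): δ = 47.26°  ·
  (0,6): δ = 95.67°  ·
  (0,7): δ = 146.95°  ·
  (1,2): δ = 141.92°  ·
  (1,3): δ = 88.82°  ·
  (1,4): δ = 26.62°  ✓
  (1,5): δ = 21.33°  ✓
  (1,6): δ = 69.75°  ·
  (1,7): δ = 121.02°  ·
  (2,3): δ = 126.90°  ·
  (2,4): δ = 64.71°  ·
  (2,5): δ = 16.75°  ✓
  (2,6): δ = 31.66°  ✓
  (2,7): δ = 82.94°  ·
  (3,4): δ = 117.81°  ·
  (3,5): δ = 69.85°  ·
  (3,6): δ = 21.44°  ✓
  (3,7): δ = 29.84°  ✓
  (4,5): δ = 132.04°  ·
  (4,6): δ = 83.63°  ·
  (4,7): δ = 32.35°  ✓
  (5,6): δ = 131.59°  ·
  (5,7): δ = 80.31°  ·
  (6,7): δ = 128.72°  ·
antipodal pairs: 8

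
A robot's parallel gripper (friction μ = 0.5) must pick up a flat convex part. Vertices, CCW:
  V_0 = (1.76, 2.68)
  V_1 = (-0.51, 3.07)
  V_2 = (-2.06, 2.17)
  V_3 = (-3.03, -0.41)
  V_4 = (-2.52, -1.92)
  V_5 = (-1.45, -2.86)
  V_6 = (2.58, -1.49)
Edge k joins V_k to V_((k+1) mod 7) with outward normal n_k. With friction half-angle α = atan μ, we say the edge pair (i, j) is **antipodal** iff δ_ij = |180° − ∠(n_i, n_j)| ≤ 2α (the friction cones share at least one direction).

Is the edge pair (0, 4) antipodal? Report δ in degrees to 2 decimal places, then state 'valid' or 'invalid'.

δ = 31.55°, valid

α = atan 0.5 = 26.57°;  2α = 53.13°
edge 0: e_0 = (-2.27, +0.39);  n_0 = (+0.1693, +0.9856)
edge 4: e_4 = (+1.07, -0.94);  n_4 = (-0.6600, -0.7513)
∠(n_0, n_4) = 148.45°
δ = |180° − 148.45°| = 31.55°
31.55° ≤ 2α = 53.13°  →  valid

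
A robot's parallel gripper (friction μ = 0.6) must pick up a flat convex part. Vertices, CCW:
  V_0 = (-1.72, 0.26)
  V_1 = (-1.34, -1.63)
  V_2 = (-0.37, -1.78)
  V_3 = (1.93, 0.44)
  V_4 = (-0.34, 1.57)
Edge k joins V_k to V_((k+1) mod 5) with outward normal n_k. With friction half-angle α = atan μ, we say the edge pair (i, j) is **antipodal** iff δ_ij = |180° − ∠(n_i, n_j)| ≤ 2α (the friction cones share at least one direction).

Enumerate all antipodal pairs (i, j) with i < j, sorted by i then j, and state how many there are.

count = 5; pairs: (0,2), (0,3), (1,3), (1,4), (2,4)

α = atan 0.6 = 30.96°;  2α = 61.93°
n_0 = (-0.9804, -0.1971)
n_1 = (-0.1528, -0.9883)
n_2 = (+0.6945, -0.7195)
n_3 = (+0.4456, +0.8952)
n_4 = (-0.6885, +0.7253)
  (0,1): δ = 110.16°  ·
  (0,2): δ = 57.38°  ✓
  (0,3): δ = 52.17°  ✓
  (0,4): δ = 122.14°  ·
  (1,2): δ = 127.22°  ·
  (1,3): δ = 17.67°  ✓
  (1,4): δ = 52.30°  ✓
  (2,3): δ = 70.45°  ·
  (2,4): δ = 0.48°  ✓
  (3,4): δ = 110.03°  ·
antipodal pairs: 5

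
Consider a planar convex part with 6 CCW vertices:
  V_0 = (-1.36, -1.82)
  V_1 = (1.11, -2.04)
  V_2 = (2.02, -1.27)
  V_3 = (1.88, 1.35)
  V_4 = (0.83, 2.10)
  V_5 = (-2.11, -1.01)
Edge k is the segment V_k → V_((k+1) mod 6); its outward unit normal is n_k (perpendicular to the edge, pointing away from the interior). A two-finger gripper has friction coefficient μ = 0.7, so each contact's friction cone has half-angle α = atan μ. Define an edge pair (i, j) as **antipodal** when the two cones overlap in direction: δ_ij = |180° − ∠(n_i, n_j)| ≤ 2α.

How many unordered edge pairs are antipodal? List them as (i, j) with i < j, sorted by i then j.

α = atan 0.7 = 34.99°;  2α = 69.98°
n_0 = (-0.0887, -0.9961)
n_1 = (+0.6459, -0.7634)
n_2 = (+0.9986, +0.0534)
n_3 = (+0.5812, +0.8137)
n_4 = (-0.7267, +0.6870)
n_5 = (-0.7338, -0.6794)
  (0,1): δ = 134.67°  ·
  (0,2): δ = 81.85°  ·
  (0,3): δ = 30.45°  ✓
  (0,4): δ = 51.70°  ✓
  (0,5): δ = 137.89°  ·
  (1,2): δ = 127.18°  ·
  (1,3): δ = 75.77°  ·
  (1,4): δ = 6.37°  ✓
  (1,5): δ = 92.56°  ·
  (2,3): δ = 128.60°  ·
  (2,4): δ = 46.45°  ✓
  (2,5): δ = 39.74°  ✓
  (3,4): δ = 97.85°  ·
  (3,5): δ = 11.66°  ✓
  (4,5): δ = 93.81°  ·
antipodal pairs: 6

count = 6; pairs: (0,3), (0,4), (1,4), (2,4), (2,5), (3,5)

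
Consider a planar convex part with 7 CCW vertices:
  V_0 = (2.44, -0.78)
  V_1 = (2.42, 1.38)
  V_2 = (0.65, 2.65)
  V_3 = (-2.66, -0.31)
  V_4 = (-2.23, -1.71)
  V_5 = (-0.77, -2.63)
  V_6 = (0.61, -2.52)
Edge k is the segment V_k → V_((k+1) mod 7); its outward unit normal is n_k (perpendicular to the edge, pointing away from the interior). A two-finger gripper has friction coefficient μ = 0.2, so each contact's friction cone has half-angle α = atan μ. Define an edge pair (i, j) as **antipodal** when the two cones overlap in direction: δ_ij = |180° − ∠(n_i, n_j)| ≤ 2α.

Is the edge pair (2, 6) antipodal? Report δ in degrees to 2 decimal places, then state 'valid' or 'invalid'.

δ = 1.75°, valid

α = atan 0.2 = 11.31°;  2α = 22.62°
edge 2: e_2 = (-3.31, -2.96);  n_2 = (-0.6666, +0.7454)
edge 6: e_6 = (+1.83, +1.74);  n_6 = (+0.6891, -0.7247)
∠(n_2, n_6) = 178.25°
δ = |180° − 178.25°| = 1.75°
1.75° ≤ 2α = 22.62°  →  valid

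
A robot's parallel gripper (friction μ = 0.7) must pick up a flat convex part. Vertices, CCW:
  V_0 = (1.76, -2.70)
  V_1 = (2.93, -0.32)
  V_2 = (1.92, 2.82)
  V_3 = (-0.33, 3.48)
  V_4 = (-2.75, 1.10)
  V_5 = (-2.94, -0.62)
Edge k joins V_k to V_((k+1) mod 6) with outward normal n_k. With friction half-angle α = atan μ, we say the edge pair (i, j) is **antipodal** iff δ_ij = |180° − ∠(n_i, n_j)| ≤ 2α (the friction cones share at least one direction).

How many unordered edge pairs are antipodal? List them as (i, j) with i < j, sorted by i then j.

count = 7; pairs: (0,3), (0,4), (1,3), (1,4), (1,5), (2,5), (3,5)

α = atan 0.7 = 34.99°;  2α = 69.98°
n_0 = (+0.8974, -0.4412)
n_1 = (+0.9520, +0.3062)
n_2 = (+0.2815, +0.9596)
n_3 = (-0.7012, +0.7130)
n_4 = (-0.9940, +0.1098)
n_5 = (-0.4047, -0.9145)
  (0,1): δ = 135.99°  ·
  (0,2): δ = 80.17°  ·
  (0,3): δ = 19.30°  ✓
  (0,4): δ = 19.87°  ✓
  (0,5): δ = 92.31°  ·
  (1,2): δ = 124.18°  ·
  (1,3): δ = 63.31°  ✓
  (1,4): δ = 24.13°  ✓
  (1,5): δ = 48.30°  ✓
  (2,3): δ = 119.13°  ·
  (2,4): δ = 79.96°  ·
  (2,5): δ = 7.52°  ✓
  (3,4): δ = 140.83°  ·
  (3,5): δ = 68.39°  ✓
  (4,5): δ = 107.57°  ·
antipodal pairs: 7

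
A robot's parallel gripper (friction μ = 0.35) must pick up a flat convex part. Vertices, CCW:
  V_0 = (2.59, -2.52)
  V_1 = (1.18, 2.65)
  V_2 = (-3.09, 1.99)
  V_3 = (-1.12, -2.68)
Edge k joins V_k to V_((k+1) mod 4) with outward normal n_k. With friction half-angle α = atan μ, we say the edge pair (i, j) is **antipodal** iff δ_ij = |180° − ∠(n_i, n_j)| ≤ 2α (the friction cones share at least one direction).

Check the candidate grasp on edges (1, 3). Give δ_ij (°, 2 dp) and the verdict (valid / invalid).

α = atan 0.35 = 19.29°;  2α = 38.58°
edge 1: e_1 = (-4.27, -0.66);  n_1 = (-0.1528, +0.9883)
edge 3: e_3 = (+3.71, +0.16);  n_3 = (+0.0431, -0.9991)
∠(n_1, n_3) = 173.68°
δ = |180° − 173.68°| = 6.32°
6.32° ≤ 2α = 38.58°  →  valid

δ = 6.32°, valid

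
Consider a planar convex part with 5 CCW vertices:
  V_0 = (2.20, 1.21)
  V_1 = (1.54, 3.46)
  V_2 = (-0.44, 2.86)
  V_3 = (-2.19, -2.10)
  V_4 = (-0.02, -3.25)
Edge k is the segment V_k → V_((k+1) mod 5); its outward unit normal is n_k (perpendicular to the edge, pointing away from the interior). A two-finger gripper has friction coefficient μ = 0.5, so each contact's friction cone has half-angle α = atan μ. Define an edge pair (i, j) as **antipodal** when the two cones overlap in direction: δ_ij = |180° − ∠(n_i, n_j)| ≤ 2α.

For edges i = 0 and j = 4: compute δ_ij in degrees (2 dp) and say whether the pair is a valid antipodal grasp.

α = atan 0.5 = 26.57°;  2α = 53.13°
edge 0: e_0 = (-0.66, +2.25);  n_0 = (+0.9596, +0.2815)
edge 4: e_4 = (+2.22, +4.46);  n_4 = (+0.8952, -0.4456)
∠(n_0, n_4) = 42.81°
δ = |180° − 42.81°| = 137.19°
137.19° > 2α = 53.13°  →  invalid

δ = 137.19°, invalid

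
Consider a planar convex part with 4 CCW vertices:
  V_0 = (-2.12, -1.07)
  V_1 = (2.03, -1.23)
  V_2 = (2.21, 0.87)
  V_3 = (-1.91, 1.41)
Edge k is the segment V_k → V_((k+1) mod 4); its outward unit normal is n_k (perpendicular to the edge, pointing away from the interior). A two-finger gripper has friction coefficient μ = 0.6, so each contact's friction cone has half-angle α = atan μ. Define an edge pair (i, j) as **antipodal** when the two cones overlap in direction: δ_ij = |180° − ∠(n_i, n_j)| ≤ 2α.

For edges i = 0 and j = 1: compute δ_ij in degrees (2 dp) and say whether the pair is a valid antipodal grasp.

α = atan 0.6 = 30.96°;  2α = 61.93°
edge 0: e_0 = (+4.15, -0.16);  n_0 = (-0.0385, -0.9993)
edge 1: e_1 = (+0.18, +2.10);  n_1 = (+0.9963, -0.0854)
∠(n_0, n_1) = 87.31°
δ = |180° − 87.31°| = 92.69°
92.69° > 2α = 61.93°  →  invalid

δ = 92.69°, invalid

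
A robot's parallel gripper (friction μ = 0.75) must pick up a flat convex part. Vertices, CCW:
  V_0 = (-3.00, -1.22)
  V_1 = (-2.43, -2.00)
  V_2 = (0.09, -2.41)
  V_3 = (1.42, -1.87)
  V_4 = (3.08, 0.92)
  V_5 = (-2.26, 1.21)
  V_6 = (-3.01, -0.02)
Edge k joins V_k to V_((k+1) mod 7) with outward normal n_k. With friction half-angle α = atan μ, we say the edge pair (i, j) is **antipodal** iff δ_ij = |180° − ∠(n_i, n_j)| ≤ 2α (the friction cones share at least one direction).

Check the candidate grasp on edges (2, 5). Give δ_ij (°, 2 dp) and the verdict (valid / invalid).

δ = 36.53°, valid

α = atan 0.75 = 36.87°;  2α = 73.74°
edge 2: e_2 = (+1.33, +0.54);  n_2 = (+0.3762, -0.9265)
edge 5: e_5 = (-0.75, -1.23);  n_5 = (-0.8538, +0.5206)
∠(n_2, n_5) = 143.47°
δ = |180° − 143.47°| = 36.53°
36.53° ≤ 2α = 73.74°  →  valid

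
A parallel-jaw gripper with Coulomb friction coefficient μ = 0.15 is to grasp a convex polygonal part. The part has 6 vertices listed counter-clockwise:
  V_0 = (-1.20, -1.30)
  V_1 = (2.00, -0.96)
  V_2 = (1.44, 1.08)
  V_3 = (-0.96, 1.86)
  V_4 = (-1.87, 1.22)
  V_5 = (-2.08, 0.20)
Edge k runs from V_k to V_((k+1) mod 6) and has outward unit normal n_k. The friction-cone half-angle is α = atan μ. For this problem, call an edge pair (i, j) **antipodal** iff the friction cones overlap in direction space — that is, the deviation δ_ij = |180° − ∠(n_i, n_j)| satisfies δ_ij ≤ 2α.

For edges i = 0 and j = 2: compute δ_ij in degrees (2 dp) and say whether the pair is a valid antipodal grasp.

δ = 24.07°, invalid

α = atan 0.15 = 8.53°;  2α = 17.06°
edge 0: e_0 = (+3.20, +0.34);  n_0 = (+0.1057, -0.9944)
edge 2: e_2 = (-2.40, +0.78);  n_2 = (+0.3091, +0.9510)
∠(n_0, n_2) = 155.93°
δ = |180° − 155.93°| = 24.07°
24.07° > 2α = 17.06°  →  invalid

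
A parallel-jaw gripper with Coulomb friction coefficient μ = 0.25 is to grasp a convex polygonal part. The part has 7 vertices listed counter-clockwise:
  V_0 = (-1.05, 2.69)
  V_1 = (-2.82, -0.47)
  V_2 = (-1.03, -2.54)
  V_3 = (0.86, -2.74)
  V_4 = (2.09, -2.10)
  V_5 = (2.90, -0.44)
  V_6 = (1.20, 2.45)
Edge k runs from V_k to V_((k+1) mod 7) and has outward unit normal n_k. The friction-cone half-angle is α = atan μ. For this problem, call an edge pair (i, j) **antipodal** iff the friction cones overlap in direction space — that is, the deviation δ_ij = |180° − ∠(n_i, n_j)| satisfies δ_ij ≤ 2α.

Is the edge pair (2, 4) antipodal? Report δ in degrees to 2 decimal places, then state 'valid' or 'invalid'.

δ = 109.97°, invalid

α = atan 0.25 = 14.04°;  2α = 28.07°
edge 2: e_2 = (+1.89, -0.20);  n_2 = (-0.1052, -0.9944)
edge 4: e_4 = (+0.81, +1.66);  n_4 = (+0.8987, -0.4385)
∠(n_2, n_4) = 70.03°
δ = |180° − 70.03°| = 109.97°
109.97° > 2α = 28.07°  →  invalid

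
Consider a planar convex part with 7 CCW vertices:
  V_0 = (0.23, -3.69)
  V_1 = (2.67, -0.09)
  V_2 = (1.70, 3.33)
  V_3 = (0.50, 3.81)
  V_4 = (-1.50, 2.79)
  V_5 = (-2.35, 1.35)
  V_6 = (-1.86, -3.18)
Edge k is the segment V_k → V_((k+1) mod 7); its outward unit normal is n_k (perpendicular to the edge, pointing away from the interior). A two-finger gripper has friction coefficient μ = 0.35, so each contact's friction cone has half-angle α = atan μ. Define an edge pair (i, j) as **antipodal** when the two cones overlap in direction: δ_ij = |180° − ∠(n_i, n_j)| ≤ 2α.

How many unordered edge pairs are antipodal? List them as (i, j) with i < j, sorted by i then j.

count = 4; pairs: (0,3), (0,4), (1,5), (2,6)

α = atan 0.35 = 19.29°;  2α = 38.58°
n_0 = (+0.8278, -0.5611)
n_1 = (+0.9621, +0.2729)
n_2 = (+0.3714, +0.9285)
n_3 = (-0.4543, +0.8908)
n_4 = (-0.8612, +0.5083)
n_5 = (-0.9942, -0.1075)
n_6 = (-0.2371, -0.9715)
  (0,1): δ = 130.04°  ·
  (0,2): δ = 77.67°  ·
  (0,3): δ = 28.85°  ✓
  (0,4): δ = 3.58°  ✓
  (0,5): δ = 40.30°  ·
  (0,6): δ = 110.42°  ·
  (1,2): δ = 127.64°  ·
  (1,3): δ = 78.81°  ·
  (1,4): δ = 46.39°  ·
  (1,5): δ = 9.66°  ✓
  (1,6): δ = 60.45°  ·
  (2,3): δ = 131.18°  ·
  (2,4): δ = 98.75°  ·
  (2,5): δ = 62.03°  ·
  (2,6): δ = 8.09°  ✓
  (3,4): δ = 147.57°  ·
  (3,5): δ = 110.85°  ·
  (3,6): δ = 40.73°  ·
  (4,5): δ = 143.27°  ·
  (4,6): δ = 73.16°  ·
  (5,6): δ = 109.89°  ·
antipodal pairs: 4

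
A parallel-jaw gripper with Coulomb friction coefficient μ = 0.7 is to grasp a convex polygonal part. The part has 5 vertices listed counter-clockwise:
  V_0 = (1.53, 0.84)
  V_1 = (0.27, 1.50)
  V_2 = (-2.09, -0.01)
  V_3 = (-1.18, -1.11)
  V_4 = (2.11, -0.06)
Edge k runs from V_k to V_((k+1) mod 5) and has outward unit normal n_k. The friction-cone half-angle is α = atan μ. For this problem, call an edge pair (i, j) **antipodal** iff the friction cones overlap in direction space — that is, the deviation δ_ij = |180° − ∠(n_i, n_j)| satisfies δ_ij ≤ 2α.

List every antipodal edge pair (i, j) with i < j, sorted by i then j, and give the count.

α = atan 0.7 = 34.99°;  2α = 69.98°
n_0 = (+0.4640, +0.8858)
n_1 = (-0.5390, +0.8423)
n_2 = (-0.7705, -0.6374)
n_3 = (+0.3040, -0.9527)
n_4 = (+0.8406, +0.5417)
  (0,1): δ = 119.74°  ·
  (0,2): δ = 22.75°  ✓
  (0,3): δ = 45.35°  ✓
  (0,4): δ = 150.45°  ·
  (1,2): δ = 83.01°  ·
  (1,3): δ = 14.91°  ✓
  (1,4): δ = 90.19°  ·
  (2,3): δ = 111.90°  ·
  (2,4): δ = 6.80°  ✓
  (3,4): δ = 74.90°  ·
antipodal pairs: 4

count = 4; pairs: (0,2), (0,3), (1,3), (2,4)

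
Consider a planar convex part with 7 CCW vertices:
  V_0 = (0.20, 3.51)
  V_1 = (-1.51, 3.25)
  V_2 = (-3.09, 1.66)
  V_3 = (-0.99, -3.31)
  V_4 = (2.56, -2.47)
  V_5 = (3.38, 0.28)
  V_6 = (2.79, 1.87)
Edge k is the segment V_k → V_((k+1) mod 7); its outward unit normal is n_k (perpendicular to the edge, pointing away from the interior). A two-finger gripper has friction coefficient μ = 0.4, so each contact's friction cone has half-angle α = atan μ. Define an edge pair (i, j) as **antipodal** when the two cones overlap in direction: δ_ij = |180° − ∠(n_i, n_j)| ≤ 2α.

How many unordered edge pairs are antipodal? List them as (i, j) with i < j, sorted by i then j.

α = atan 0.4 = 21.80°;  2α = 43.60°
n_0 = (-0.1503, +0.9886)
n_1 = (-0.7093, +0.7049)
n_2 = (-0.9211, -0.3892)
n_3 = (+0.2303, -0.9731)
n_4 = (+0.9583, -0.2857)
n_5 = (+0.9375, +0.3479)
n_6 = (+0.5350, +0.8449)
  (0,1): δ = 143.46°  ·
  (0,2): δ = 75.74°  ·
  (0,3): δ = 4.67°  ✓
  (0,4): δ = 64.75°  ·
  (0,5): δ = 101.71°  ·
  (0,6): δ = 139.01°  ·
  (1,2): δ = 112.27°  ·
  (1,3): δ = 31.87°  ✓
  (1,4): δ = 28.22°  ✓
  (1,5): δ = 65.18°  ·
  (1,6): δ = 102.48°  ·
  (2,3): δ = 99.59°  ·
  (2,4): δ = 39.51°  ✓
  (2,5): δ = 2.55°  ✓
  (2,6): δ = 34.75°  ✓
  (3,4): δ = 119.92°  ·
  (3,5): δ = 82.95°  ·
  (3,6): δ = 45.65°  ·
  (4,5): δ = 143.04°  ·
  (4,6): δ = 105.74°  ·
  (5,6): δ = 142.70°  ·
antipodal pairs: 6

count = 6; pairs: (0,3), (1,3), (1,4), (2,4), (2,5), (2,6)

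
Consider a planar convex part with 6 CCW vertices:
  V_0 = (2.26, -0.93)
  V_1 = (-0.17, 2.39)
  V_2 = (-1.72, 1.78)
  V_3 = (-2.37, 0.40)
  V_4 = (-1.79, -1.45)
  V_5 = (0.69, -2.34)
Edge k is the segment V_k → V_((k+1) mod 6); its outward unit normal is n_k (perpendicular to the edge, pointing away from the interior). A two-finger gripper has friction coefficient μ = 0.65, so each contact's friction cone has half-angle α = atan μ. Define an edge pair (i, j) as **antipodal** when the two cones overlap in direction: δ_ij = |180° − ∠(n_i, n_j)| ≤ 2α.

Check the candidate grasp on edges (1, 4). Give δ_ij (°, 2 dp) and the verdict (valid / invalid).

δ = 41.22°, valid

α = atan 0.65 = 33.02°;  2α = 66.05°
edge 1: e_1 = (-1.55, -0.61);  n_1 = (-0.3662, +0.9305)
edge 4: e_4 = (+2.48, -0.89);  n_4 = (-0.3378, -0.9412)
∠(n_1, n_4) = 138.78°
δ = |180° − 138.78°| = 41.22°
41.22° ≤ 2α = 66.05°  →  valid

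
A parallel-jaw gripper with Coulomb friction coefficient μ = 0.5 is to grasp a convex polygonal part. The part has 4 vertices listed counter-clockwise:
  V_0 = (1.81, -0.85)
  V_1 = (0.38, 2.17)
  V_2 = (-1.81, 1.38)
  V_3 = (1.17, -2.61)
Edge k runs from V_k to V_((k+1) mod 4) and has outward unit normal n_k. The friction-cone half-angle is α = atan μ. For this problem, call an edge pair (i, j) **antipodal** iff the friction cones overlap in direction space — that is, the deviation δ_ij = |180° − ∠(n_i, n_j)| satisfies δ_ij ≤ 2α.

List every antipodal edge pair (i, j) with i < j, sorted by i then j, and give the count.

count = 2; pairs: (0,2), (1,3)

α = atan 0.5 = 26.57°;  2α = 53.13°
n_0 = (+0.9038, +0.4280)
n_1 = (-0.3393, +0.9407)
n_2 = (-0.8012, -0.5984)
n_3 = (+0.9398, -0.3417)
  (0,1): δ = 95.50°  ·
  (0,2): δ = 11.42°  ✓
  (0,3): δ = 134.68°  ·
  (1,2): δ = 73.08°  ·
  (1,3): δ = 50.18°  ✓
  (2,3): δ = 56.74°  ·
antipodal pairs: 2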